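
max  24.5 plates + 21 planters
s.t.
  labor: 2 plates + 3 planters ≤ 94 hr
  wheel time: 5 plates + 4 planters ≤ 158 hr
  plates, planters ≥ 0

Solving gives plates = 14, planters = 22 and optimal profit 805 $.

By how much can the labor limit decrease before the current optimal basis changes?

Binding constraints: labor, wheel time. The basis is B = [[2,3],[5,4]] with det -7.
Per unit decrease in labor, x* moves by d = (0.5714, -0.7143).
The basis stays optimal until planters reaches 0; allowable decrease = 30.8 hr.

30.8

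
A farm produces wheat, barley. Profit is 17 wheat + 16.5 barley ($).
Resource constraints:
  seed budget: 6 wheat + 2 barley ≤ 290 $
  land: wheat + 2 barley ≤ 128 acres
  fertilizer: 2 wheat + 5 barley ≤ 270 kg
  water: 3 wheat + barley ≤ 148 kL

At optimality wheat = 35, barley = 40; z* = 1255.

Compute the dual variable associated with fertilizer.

Check each constraint at x*: seed budget 290/290 (tight); land 115/128 (slack 13); fertilizer 270/270 (tight); water 145/148 (slack 3).
By complementary slackness, y = 0 for the non-binding constraints.
Dual feasibility on the basic columns requires 6·y_seed budget + 2·y_fertilizer = 17, 2·y_seed budget + 5·y_fertilizer = 16.5.
Solving: y_seed budget = 2, y_fertilizer = 2.5.
Shadow price of fertilizer = 2.5.

2.5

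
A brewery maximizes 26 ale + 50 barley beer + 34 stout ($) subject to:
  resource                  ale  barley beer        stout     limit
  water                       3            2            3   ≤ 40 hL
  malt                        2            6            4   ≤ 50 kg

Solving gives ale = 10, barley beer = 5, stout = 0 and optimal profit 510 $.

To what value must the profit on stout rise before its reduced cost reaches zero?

40

At the optimum: water uses 40 of 40 (binding); malt uses 50 of 50 (binding).
Dual feasibility on the basic columns requires 3·y_water + 2·y_malt = 26, 2·y_water + 6·y_malt = 50.
This yields shadow prices y_water = 4, y_malt = 7.
stout enters the basis when its profit ≥ yᵀa₃ = 4·3 + 7·4 = 40.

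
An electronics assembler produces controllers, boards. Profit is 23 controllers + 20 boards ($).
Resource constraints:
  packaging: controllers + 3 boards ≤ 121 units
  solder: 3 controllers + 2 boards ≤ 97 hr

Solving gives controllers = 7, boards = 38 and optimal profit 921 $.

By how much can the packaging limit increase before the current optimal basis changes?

Binding constraints: packaging, solder. The basis is B = [[1,3],[3,2]] with det -7.
Per unit increase in packaging, x* moves by d = (-0.2857, 0.4286).
The basis stays optimal until controllers reaches 0; allowable increase = 24.5 units.

24.5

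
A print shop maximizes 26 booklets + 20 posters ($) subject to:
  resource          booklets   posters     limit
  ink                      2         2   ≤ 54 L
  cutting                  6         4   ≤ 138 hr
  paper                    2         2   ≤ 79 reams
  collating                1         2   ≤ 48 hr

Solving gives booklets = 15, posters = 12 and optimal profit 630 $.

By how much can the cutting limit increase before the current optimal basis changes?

24

Binding constraints: ink, cutting. The basis is B = [[2,2],[6,4]] with det -4.
Per unit increase in cutting, x* moves by d = (0.5, -0.5).
The basis stays optimal until posters reaches 0; allowable increase = 24 hr.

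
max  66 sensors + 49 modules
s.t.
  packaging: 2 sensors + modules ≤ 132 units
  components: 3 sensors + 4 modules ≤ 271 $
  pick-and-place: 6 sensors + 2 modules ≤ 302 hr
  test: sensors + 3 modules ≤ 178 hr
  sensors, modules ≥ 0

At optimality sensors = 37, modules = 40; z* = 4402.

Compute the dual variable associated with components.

Check each constraint at x*: packaging 114/132 (slack 18); components 271/271 (tight); pick-and-place 302/302 (tight); test 157/178 (slack 21).
Slack constraints have shadow price 0 (complementary slackness).
The binding rows give the dual system: 3·y_components + 6·y_pick-and-place = 66 and 4·y_components + 2·y_pick-and-place = 49.
This yields shadow prices y_components = 9, y_pick-and-place = 6.5.
Shadow price of components = 9.

9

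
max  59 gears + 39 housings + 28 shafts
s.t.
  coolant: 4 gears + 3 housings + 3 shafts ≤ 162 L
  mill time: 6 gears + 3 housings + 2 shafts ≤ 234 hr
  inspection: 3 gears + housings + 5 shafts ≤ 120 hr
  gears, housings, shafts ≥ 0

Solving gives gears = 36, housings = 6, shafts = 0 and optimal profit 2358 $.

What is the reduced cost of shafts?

-7.5

Check each constraint at x*: coolant 162/162 (tight); mill time 234/234 (tight); inspection 114/120 (slack 6).
By complementary slackness, y = 0 for the non-binding constraint.
From A_Bᵀ y = c: 4·y_coolant + 6·y_mill time = 59; 3·y_coolant + 3·y_mill time = 39.
→ y_coolant = 9.5 and y_mill time = 3.5.
Reduced cost of shafts: c₃ − yᵀa₃ = 28 − (9.5·3 + 3.5·2) = 28 − 35.5 = -7.5.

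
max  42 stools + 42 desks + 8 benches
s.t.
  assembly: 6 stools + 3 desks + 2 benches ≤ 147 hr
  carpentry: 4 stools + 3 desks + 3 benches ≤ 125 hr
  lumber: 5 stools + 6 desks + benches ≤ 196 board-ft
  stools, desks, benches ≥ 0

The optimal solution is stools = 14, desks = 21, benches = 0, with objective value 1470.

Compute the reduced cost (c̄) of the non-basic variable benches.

At the optimum: assembly uses 147 of 147 (binding); carpentry uses 119 of 125 (slack = 6); lumber uses 196 of 196 (binding).
Slack constraints have shadow price 0 (complementary slackness).
The binding rows give the dual system: 6·y_assembly + 5·y_lumber = 42 and 3·y_assembly + 6·y_lumber = 42.
Solving: y_assembly = 2, y_lumber = 6.
Reduced cost of benches: c₃ − yᵀa₃ = 8 − (2·2 + 6·1) = 8 − 10 = -2.

-2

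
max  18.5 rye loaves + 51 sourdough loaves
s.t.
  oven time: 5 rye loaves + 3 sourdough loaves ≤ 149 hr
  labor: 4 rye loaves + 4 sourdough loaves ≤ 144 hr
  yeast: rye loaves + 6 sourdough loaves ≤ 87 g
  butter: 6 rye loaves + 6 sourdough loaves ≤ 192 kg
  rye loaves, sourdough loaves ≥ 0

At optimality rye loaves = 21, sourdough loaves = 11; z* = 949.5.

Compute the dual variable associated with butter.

2

Check each constraint at x*: oven time 138/149 (slack 11); labor 128/144 (slack 16); yeast 87/87 (tight); butter 192/192 (tight).
By complementary slackness, y = 0 for the non-binding constraints.
The binding rows give the dual system: 1·y_yeast + 6·y_butter = 18.5 and 6·y_yeast + 6·y_butter = 51.
→ y_yeast = 6.5 and y_butter = 2.
Shadow price of butter = 2.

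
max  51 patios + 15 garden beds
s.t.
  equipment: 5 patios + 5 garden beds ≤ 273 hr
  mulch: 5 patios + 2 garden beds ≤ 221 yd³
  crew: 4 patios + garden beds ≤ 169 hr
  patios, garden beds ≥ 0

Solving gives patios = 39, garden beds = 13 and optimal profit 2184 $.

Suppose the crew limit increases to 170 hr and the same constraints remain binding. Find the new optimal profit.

Binding: mulch and crew. Non-binding: equipment (13 unused).
Since equipment is not tight, its dual is 0.
Dual feasibility on the basic columns requires 5·y_mulch + 4·y_crew = 51, 2·y_mulch + 1·y_crew = 15.
→ y_mulch = 3 and y_crew = 9.
Δz = y_crew·Δb = 9 × (1) = 9, so new z* = 2184 + 9 = 2193.

2193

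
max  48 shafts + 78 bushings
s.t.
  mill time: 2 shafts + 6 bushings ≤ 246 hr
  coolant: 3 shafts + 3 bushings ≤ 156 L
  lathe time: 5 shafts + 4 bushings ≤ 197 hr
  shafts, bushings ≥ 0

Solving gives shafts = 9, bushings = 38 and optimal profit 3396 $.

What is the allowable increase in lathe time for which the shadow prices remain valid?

27.5

Binding constraints: mill time, lathe time. The basis is B = [[2,6],[5,4]] with det -22.
Per unit increase in lathe time, x* moves by d = (0.2727, -0.0909).
The basis stays optimal until coolant becomes binding; allowable increase = 27.5 hr.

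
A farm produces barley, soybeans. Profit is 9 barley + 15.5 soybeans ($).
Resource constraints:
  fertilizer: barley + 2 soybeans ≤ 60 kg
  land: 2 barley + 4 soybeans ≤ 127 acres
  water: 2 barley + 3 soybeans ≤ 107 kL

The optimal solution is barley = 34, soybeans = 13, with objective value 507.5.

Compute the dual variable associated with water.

Binding: fertilizer and water. Non-binding: land (7 unused).
Slack constraints have shadow price 0 (complementary slackness).
Dual feasibility on the basic columns requires 1·y_fertilizer + 2·y_water = 9, 2·y_fertilizer + 3·y_water = 15.5.
This yields shadow prices y_fertilizer = 4, y_water = 2.5.
Shadow price of water = 2.5.

2.5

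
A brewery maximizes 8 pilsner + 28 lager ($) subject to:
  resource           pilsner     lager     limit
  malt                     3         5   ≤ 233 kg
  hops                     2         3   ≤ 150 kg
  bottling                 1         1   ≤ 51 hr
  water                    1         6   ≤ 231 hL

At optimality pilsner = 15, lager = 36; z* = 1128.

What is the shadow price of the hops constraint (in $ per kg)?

At the optimum: malt uses 225 of 233 (slack = 8); hops uses 138 of 150 (slack = 12); bottling uses 51 of 51 (binding); water uses 231 of 231 (binding).
Slack constraints have shadow price 0 (complementary slackness).
The binding rows give the dual system: 1·y_bottling + 1·y_water = 8 and 1·y_bottling + 6·y_water = 28.
→ y_bottling = 4 and y_water = 4.
Shadow price of hops = 0.

0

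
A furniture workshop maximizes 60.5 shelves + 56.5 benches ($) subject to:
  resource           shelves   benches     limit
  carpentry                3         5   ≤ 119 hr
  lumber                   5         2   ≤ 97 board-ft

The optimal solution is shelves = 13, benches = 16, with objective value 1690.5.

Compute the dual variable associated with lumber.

Check each constraint at x*: carpentry 119/119 (tight); lumber 97/97 (tight).
The binding rows give the dual system: 3·y_carpentry + 5·y_lumber = 60.5 and 5·y_carpentry + 2·y_lumber = 56.5.
→ y_carpentry = 8.5 and y_lumber = 7.
Shadow price of lumber = 7.

7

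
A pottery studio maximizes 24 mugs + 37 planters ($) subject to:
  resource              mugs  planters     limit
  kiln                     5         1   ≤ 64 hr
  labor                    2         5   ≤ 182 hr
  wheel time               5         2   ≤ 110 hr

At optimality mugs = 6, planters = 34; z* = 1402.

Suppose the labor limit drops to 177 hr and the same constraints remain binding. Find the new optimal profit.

1367

At the optimum: kiln uses 64 of 64 (binding); labor uses 182 of 182 (binding); wheel time uses 98 of 110 (slack = 12).
Slack constraints have shadow price 0 (complementary slackness).
From A_Bᵀ y = c: 5·y_kiln + 2·y_labor = 24; 1·y_kiln + 5·y_labor = 37.
This yields shadow prices y_kiln = 2, y_labor = 7.
Δz = y_labor·Δb = 7 × (-5) = -35, so new z* = 1402 − 35 = 1367.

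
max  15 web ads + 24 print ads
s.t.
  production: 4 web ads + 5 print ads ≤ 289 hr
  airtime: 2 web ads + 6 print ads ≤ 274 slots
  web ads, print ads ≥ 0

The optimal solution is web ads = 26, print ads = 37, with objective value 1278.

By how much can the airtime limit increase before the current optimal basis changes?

72.8

Binding constraints: production, airtime. The basis is B = [[4,5],[2,6]] with det 14.
Per unit increase in airtime, x* moves by d = (-0.3571, 0.2857).
The basis stays optimal until web ads reaches 0; allowable increase = 72.8 slots.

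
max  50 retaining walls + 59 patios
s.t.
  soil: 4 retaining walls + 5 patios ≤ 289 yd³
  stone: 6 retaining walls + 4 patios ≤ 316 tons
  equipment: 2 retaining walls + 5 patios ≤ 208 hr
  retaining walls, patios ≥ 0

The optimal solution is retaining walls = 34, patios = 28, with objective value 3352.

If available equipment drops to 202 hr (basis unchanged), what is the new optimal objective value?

At the optimum: soil uses 276 of 289 (slack = 13); stone uses 316 of 316 (binding); equipment uses 208 of 208 (binding).
By complementary slackness, y = 0 for the non-binding constraint.
The binding rows give the dual system: 6·y_stone + 2·y_equipment = 50 and 4·y_stone + 5·y_equipment = 59.
→ y_stone = 6 and y_equipment = 7.
Δz = y_equipment·Δb = 7 × (-6) = -42, so new z* = 3352 − 42 = 3310.

3310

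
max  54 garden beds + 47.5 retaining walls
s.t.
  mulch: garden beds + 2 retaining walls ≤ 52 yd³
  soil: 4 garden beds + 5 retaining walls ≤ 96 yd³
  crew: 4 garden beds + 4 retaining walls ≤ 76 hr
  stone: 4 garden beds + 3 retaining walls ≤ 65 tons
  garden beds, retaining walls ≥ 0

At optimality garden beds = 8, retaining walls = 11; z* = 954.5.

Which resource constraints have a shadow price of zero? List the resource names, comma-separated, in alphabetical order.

mulch, soil

mulch: 30/52 (slack 22)
soil: 87/96 (slack 9)
crew: 76/76 (binding)
stone: 65/65 (binding)
By complementary slackness, a constraint with positive slack has shadow price 0 → mulch, soil.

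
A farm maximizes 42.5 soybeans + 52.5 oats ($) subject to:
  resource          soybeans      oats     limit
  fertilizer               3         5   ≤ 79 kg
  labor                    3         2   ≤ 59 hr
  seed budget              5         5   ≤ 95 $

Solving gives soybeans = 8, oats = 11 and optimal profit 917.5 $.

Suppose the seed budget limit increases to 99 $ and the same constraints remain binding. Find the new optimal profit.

Binding: fertilizer and seed budget. Non-binding: labor (13 unused).
By complementary slackness, y = 0 for the non-binding constraint.
Dual feasibility on the basic columns requires 3·y_fertilizer + 5·y_seed budget = 42.5, 5·y_fertilizer + 5·y_seed budget = 52.5.
Solving: y_fertilizer = 5, y_seed budget = 5.5.
Δz = y_seed budget·Δb = 5.5 × (4) = 22, so new z* = 917.5 + 22 = 939.5.

939.5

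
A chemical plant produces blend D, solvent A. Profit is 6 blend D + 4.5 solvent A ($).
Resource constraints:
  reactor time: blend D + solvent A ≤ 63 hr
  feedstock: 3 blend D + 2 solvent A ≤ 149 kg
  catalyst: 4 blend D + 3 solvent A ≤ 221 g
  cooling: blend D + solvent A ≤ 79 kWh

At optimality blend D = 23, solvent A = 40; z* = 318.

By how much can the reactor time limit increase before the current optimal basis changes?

Binding constraints: reactor time, feedstock. The basis is B = [[1,1],[3,2]] with det -1.
Per unit increase in reactor time, x* moves by d = (-2, 3).
The basis stays optimal until catalyst becomes binding; allowable increase = 9 hr.

9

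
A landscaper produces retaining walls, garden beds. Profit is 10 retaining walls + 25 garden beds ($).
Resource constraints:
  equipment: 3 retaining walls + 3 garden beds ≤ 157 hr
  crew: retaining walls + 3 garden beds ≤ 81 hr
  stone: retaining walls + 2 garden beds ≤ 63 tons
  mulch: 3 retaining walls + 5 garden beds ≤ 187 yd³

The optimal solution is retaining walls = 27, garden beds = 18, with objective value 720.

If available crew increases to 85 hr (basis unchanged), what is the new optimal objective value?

Binding: crew and stone. Non-binding: equipment (22 unused), mulch (16 unused).
Since equipment, mulch are not tight, their duals are 0.
The binding rows give the dual system: 1·y_crew + 1·y_stone = 10 and 3·y_crew + 2·y_stone = 25.
This yields shadow prices y_crew = 5, y_stone = 5.
Δz = y_crew·Δb = 5 × (4) = 20, so new z* = 720 + 20 = 740.

740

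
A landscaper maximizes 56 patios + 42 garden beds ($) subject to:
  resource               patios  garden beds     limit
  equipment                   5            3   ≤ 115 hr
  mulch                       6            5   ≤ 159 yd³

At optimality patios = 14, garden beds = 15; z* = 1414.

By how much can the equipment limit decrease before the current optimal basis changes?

Binding constraints: equipment, mulch. The basis is B = [[5,3],[6,5]] with det 7.
Per unit decrease in equipment, x* moves by d = (-0.7143, 0.8571).
The basis stays optimal until patios reaches 0; allowable decrease = 19.6 hr.

19.6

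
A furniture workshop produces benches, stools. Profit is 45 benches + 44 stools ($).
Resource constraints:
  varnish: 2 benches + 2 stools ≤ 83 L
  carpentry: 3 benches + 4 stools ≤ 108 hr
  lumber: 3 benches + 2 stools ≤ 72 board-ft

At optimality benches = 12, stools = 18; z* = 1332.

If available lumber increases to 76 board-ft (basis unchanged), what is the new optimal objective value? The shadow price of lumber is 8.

1364

Δb = 4, so new z* = 1332 + (8)·(4) = 1332 + 32 = 1364.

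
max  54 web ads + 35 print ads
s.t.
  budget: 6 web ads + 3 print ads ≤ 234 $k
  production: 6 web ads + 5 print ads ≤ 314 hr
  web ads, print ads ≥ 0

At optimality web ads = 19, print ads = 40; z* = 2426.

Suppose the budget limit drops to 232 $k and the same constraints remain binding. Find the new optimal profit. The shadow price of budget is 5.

2416

Δb = -2, so new z* = 2426 + (5)·(-2) = 2426 − 10 = 2416.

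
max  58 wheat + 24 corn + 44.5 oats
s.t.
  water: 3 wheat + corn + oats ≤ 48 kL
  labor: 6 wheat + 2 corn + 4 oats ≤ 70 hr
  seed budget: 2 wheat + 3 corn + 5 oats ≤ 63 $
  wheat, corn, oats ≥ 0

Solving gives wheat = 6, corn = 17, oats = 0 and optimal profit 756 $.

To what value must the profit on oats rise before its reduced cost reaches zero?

46

Binding: labor and seed budget. Non-binding: water (13 unused).
By complementary slackness, y = 0 for the non-binding constraint.
From A_Bᵀ y = c: 6·y_labor + 2·y_seed budget = 58; 2·y_labor + 3·y_seed budget = 24.
Solving: y_labor = 9, y_seed budget = 2.
oats enters the basis when its profit ≥ yᵀa₃ = 9·4 + 2·5 = 46.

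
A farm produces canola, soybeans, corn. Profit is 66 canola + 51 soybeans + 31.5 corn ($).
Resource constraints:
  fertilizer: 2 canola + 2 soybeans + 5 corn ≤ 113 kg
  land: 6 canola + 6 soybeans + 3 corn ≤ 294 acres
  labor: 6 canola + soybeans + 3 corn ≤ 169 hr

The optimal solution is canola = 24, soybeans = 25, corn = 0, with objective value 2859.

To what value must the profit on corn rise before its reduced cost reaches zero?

33

Check each constraint at x*: fertilizer 98/113 (slack 15); land 294/294 (tight); labor 169/169 (tight).
Slack constraints have shadow price 0 (complementary slackness).
From A_Bᵀ y = c: 6·y_land + 6·y_labor = 66; 6·y_land + 1·y_labor = 51.
Solving: y_land = 8, y_labor = 3.
corn enters the basis when its profit ≥ yᵀa₃ = 8·3 + 3·3 = 33.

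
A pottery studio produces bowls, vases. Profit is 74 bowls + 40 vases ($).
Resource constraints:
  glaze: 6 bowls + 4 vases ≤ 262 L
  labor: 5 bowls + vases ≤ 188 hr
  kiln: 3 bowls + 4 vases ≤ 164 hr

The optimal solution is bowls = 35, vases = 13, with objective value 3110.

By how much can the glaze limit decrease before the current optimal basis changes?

36.4

Binding constraints: glaze, labor. The basis is B = [[6,4],[5,1]] with det -14.
Per unit decrease in glaze, x* moves by d = (0.0714, -0.3571).
The basis stays optimal until vases reaches 0; allowable decrease = 36.4 L.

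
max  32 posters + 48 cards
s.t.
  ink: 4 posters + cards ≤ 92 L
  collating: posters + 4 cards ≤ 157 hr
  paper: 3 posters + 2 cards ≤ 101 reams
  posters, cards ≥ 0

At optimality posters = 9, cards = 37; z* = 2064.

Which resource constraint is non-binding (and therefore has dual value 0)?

ink: 73/92 (slack 19)
collating: 157/157 (binding)
paper: 101/101 (binding)
By complementary slackness, a constraint with positive slack has shadow price 0 → ink.

ink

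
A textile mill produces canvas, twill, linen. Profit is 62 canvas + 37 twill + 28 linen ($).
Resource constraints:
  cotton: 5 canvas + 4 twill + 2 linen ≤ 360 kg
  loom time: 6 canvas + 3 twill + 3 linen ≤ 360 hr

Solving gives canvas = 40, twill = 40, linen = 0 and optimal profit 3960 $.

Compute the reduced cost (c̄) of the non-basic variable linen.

Both cotton and loom time are binding at x*.
From A_Bᵀ y = c: 5·y_cotton + 6·y_loom time = 62; 4·y_cotton + 3·y_loom time = 37.
→ y_cotton = 4 and y_loom time = 7.
Reduced cost of linen: c₃ − yᵀa₃ = 28 − (4·2 + 7·3) = 28 − 29 = -1.

-1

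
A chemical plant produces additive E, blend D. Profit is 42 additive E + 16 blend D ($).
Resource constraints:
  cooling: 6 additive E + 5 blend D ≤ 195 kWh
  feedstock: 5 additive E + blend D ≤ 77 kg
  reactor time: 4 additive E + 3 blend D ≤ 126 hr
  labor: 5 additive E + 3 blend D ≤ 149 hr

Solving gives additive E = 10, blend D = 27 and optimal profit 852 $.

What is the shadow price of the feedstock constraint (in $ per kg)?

Binding: cooling and feedstock. Non-binding: reactor time (5 unused), labor (18 unused).
By complementary slackness, y = 0 for the non-binding constraints.
The binding rows give the dual system: 6·y_cooling + 5·y_feedstock = 42 and 5·y_cooling + 1·y_feedstock = 16.
→ y_cooling = 2 and y_feedstock = 6.
Shadow price of feedstock = 6.

6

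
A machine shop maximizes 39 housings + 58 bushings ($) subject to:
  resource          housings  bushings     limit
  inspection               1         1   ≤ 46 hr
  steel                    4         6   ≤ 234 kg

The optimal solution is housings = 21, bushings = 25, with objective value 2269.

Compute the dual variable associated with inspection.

At the optimum: inspection uses 46 of 46 (binding); steel uses 234 of 234 (binding).
Dual feasibility on the basic columns requires 1·y_inspection + 4·y_steel = 39, 1·y_inspection + 6·y_steel = 58.
This yields shadow prices y_inspection = 1, y_steel = 9.5.
Shadow price of inspection = 1.

1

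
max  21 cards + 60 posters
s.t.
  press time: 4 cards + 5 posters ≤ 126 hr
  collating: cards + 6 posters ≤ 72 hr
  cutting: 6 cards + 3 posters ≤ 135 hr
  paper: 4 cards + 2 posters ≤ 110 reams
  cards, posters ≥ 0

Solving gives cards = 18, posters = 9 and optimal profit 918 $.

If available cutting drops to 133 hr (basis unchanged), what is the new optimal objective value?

Binding: collating and cutting. Non-binding: press time (9 unused), paper (20 unused).
Slack constraints have shadow price 0 (complementary slackness).
Dual feasibility on the basic columns requires 1·y_collating + 6·y_cutting = 21, 6·y_collating + 3·y_cutting = 60.
This yields shadow prices y_collating = 9, y_cutting = 2.
Δz = y_cutting·Δb = 2 × (-2) = -4, so new z* = 918 − 4 = 914.

914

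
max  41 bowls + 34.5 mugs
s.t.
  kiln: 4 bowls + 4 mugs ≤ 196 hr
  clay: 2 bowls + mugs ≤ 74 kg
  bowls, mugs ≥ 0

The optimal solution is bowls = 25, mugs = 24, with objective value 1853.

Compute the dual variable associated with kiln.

Both kiln and clay are binding at x*.
Dual feasibility on the basic columns requires 4·y_kiln + 2·y_clay = 41, 4·y_kiln + 1·y_clay = 34.5.
→ y_kiln = 7 and y_clay = 6.5.
Shadow price of kiln = 7.

7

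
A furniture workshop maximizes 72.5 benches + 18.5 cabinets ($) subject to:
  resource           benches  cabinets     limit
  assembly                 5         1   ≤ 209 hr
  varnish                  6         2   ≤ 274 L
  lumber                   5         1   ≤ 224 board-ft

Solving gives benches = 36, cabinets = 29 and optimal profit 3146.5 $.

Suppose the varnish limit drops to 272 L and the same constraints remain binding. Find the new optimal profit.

Check each constraint at x*: assembly 209/209 (tight); varnish 274/274 (tight); lumber 209/224 (slack 15).
By complementary slackness, y = 0 for the non-binding constraint.
Dual feasibility on the basic columns requires 5·y_assembly + 6·y_varnish = 72.5, 1·y_assembly + 2·y_varnish = 18.5.
This yields shadow prices y_assembly = 8.5, y_varnish = 5.
Δz = y_varnish·Δb = 5 × (-2) = -10, so new z* = 3146.5 − 10 = 3136.5.

3136.5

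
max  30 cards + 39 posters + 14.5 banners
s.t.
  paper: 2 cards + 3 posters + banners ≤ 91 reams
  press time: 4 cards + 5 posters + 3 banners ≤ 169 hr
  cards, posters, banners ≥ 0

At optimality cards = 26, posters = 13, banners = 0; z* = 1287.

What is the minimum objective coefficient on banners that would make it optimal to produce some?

21

Check each constraint at x*: paper 91/91 (tight); press time 169/169 (tight).
From A_Bᵀ y = c: 2·y_paper + 4·y_press time = 30; 3·y_paper + 5·y_press time = 39.
Solving: y_paper = 3, y_press time = 6.
banners enters the basis when its profit ≥ yᵀa₃ = 3·1 + 6·3 = 21.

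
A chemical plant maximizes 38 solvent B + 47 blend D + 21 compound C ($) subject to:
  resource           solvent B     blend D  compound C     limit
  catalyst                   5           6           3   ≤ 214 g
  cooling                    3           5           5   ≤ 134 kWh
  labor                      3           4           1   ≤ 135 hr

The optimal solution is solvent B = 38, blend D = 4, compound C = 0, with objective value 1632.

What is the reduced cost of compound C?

Check each constraint at x*: catalyst 214/214 (tight); cooling 134/134 (tight); labor 130/135 (slack 5).
By complementary slackness, y = 0 for the non-binding constraint.
From A_Bᵀ y = c: 5·y_catalyst + 3·y_cooling = 38; 6·y_catalyst + 5·y_cooling = 47.
This yields shadow prices y_catalyst = 7, y_cooling = 1.
Reduced cost of compound C: c₃ − yᵀa₃ = 21 − (7·3 + 1·5) = 21 − 26 = -5.

-5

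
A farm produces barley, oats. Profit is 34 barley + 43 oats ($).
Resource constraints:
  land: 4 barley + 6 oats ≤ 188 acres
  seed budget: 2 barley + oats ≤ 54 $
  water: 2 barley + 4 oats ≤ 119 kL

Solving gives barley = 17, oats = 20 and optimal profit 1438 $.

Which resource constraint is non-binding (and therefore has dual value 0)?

land: 188/188 (binding)
seed budget: 54/54 (binding)
water: 114/119 (slack 5)
By complementary slackness, a constraint with positive slack has shadow price 0 → water.

water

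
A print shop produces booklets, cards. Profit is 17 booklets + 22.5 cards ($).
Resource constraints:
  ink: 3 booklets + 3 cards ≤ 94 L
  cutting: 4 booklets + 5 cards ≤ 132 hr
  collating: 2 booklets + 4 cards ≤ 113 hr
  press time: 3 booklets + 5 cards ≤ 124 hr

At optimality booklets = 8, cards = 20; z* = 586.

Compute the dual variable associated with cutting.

Check each constraint at x*: ink 84/94 (slack 10); cutting 132/132 (tight); collating 96/113 (slack 17); press time 124/124 (tight).
Slack constraints have shadow price 0 (complementary slackness).
From A_Bᵀ y = c: 4·y_cutting + 3·y_press time = 17; 5·y_cutting + 5·y_press time = 22.5.
This yields shadow prices y_cutting = 3.5, y_press time = 1.
Shadow price of cutting = 3.5.

3.5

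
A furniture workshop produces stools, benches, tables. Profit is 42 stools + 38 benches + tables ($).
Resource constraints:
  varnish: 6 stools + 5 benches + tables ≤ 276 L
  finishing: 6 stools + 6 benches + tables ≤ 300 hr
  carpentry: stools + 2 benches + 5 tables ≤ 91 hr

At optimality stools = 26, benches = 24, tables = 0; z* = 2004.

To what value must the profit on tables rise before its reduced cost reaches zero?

At the optimum: varnish uses 276 of 276 (binding); finishing uses 300 of 300 (binding); carpentry uses 74 of 91 (slack = 17).
Slack constraints have shadow price 0 (complementary slackness).
The binding rows give the dual system: 6·y_varnish + 6·y_finishing = 42 and 5·y_varnish + 6·y_finishing = 38.
Solving: y_varnish = 4, y_finishing = 3.
tables enters the basis when its profit ≥ yᵀa₃ = 4·1 + 3·1 = 7.

7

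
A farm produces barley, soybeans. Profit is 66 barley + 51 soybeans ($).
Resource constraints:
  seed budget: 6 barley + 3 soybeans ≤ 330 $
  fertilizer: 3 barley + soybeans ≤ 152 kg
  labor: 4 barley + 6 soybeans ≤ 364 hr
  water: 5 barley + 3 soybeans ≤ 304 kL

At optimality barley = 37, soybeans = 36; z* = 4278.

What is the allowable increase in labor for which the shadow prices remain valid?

88

Binding constraints: seed budget, labor. The basis is B = [[6,3],[4,6]] with det 24.
Per unit increase in labor, x* moves by d = (-0.125, 0.25).
The basis stays optimal until water becomes binding; allowable increase = 88 hr.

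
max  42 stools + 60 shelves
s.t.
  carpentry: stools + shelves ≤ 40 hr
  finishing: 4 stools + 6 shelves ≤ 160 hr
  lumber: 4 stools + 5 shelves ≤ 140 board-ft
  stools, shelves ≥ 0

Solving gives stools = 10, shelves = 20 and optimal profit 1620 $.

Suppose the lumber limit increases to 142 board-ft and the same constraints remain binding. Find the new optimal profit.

1626

At the optimum: carpentry uses 30 of 40 (slack = 10); finishing uses 160 of 160 (binding); lumber uses 140 of 140 (binding).
Slack constraints have shadow price 0 (complementary slackness).
The binding rows give the dual system: 4·y_finishing + 4·y_lumber = 42 and 6·y_finishing + 5·y_lumber = 60.
→ y_finishing = 7.5 and y_lumber = 3.
Δz = y_lumber·Δb = 3 × (2) = 6, so new z* = 1620 + 6 = 1626.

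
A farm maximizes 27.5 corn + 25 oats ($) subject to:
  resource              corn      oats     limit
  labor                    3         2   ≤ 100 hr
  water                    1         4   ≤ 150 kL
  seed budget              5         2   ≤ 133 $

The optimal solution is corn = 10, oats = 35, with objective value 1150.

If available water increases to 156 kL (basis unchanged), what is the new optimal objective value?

1162

Check each constraint at x*: labor 100/100 (tight); water 150/150 (tight); seed budget 120/133 (slack 13).
Slack constraints have shadow price 0 (complementary slackness).
Dual feasibility on the basic columns requires 3·y_labor + 1·y_water = 27.5, 2·y_labor + 4·y_water = 25.
This yields shadow prices y_labor = 8.5, y_water = 2.
Δz = y_water·Δb = 2 × (6) = 12, so new z* = 1150 + 12 = 1162.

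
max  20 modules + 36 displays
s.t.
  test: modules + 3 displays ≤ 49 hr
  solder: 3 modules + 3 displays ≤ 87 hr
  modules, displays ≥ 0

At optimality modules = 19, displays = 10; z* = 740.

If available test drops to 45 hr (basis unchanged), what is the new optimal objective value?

Check each constraint at x*: test 49/49 (tight); solder 87/87 (tight).
The binding rows give the dual system: 1·y_test + 3·y_solder = 20 and 3·y_test + 3·y_solder = 36.
→ y_test = 8 and y_solder = 4.
Δz = y_test·Δb = 8 × (-4) = -32, so new z* = 740 − 32 = 708.

708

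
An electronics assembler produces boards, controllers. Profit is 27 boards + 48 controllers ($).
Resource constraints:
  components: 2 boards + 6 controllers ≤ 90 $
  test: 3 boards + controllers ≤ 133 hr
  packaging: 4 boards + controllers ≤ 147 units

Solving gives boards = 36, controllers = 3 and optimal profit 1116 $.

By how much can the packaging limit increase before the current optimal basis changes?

Binding constraints: components, packaging. The basis is B = [[2,6],[4,1]] with det -22.
Per unit increase in packaging, x* moves by d = (0.2727, -0.0909).
The basis stays optimal until test becomes binding; allowable increase = 30.25 units.

30.25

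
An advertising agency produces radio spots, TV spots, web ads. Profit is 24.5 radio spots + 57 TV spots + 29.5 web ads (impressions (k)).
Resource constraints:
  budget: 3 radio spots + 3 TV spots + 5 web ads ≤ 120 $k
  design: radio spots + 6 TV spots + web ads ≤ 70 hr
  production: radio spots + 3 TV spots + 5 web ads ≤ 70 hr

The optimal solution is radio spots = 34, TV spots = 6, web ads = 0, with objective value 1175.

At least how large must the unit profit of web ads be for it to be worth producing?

Binding: budget and design. Non-binding: production (18 unused).
By complementary slackness, y = 0 for the non-binding constraint.
The binding rows give the dual system: 3·y_budget + 1·y_design = 24.5 and 3·y_budget + 6·y_design = 57.
This yields shadow prices y_budget = 6, y_design = 6.5.
web ads enters the basis when its profit ≥ yᵀa₃ = 6·5 + 6.5·1 = 36.5.

36.5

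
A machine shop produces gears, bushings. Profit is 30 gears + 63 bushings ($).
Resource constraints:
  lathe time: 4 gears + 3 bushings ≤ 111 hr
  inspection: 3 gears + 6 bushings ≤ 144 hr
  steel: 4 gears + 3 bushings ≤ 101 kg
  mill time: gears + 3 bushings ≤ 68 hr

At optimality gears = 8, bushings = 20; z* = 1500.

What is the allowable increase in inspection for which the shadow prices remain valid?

Binding constraints: inspection, mill time. The basis is B = [[3,6],[1,3]] with det 3.
Per unit increase in inspection, x* moves by d = (1, -0.3333).
The basis stays optimal until steel becomes binding; allowable increase = 3 hr.

3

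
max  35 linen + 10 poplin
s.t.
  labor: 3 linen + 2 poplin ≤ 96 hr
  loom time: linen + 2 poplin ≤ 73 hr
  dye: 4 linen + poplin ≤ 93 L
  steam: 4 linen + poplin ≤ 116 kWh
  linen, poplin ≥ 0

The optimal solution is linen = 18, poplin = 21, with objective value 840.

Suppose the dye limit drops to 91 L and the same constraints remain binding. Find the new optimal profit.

824

Check each constraint at x*: labor 96/96 (tight); loom time 60/73 (slack 13); dye 93/93 (tight); steam 93/116 (slack 23).
By complementary slackness, y = 0 for the non-binding constraints.
From A_Bᵀ y = c: 3·y_labor + 4·y_dye = 35; 2·y_labor + 1·y_dye = 10.
Solving: y_labor = 1, y_dye = 8.
Δz = y_dye·Δb = 8 × (-2) = -16, so new z* = 840 − 16 = 824.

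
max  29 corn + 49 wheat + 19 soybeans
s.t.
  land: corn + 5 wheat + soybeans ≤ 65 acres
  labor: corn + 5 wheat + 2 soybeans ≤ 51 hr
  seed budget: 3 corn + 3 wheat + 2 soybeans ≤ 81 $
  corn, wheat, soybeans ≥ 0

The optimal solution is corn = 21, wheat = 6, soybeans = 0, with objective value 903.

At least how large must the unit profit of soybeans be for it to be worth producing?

At the optimum: land uses 51 of 65 (slack = 14); labor uses 51 of 51 (binding); seed budget uses 81 of 81 (binding).
Slack constraints have shadow price 0 (complementary slackness).
Dual feasibility on the basic columns requires 1·y_labor + 3·y_seed budget = 29, 5·y_labor + 3·y_seed budget = 49.
This yields shadow prices y_labor = 5, y_seed budget = 8.
soybeans enters the basis when its profit ≥ yᵀa₃ = 5·2 + 8·2 = 26.

26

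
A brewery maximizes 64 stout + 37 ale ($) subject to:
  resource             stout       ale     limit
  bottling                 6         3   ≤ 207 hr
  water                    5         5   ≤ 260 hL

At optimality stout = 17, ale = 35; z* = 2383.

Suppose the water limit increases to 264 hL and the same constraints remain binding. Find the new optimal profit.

2391

Both bottling and water are binding at x*.
The binding rows give the dual system: 6·y_bottling + 5·y_water = 64 and 3·y_bottling + 5·y_water = 37.
This yields shadow prices y_bottling = 9, y_water = 2.
Δz = y_water·Δb = 2 × (4) = 8, so new z* = 2383 + 8 = 2391.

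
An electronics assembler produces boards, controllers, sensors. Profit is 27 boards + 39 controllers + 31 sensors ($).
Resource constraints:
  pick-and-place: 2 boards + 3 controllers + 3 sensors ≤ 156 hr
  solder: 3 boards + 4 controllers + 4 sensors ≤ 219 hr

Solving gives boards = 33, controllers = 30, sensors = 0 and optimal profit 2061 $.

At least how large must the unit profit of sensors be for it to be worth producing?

At the optimum: pick-and-place uses 156 of 156 (binding); solder uses 219 of 219 (binding).
The binding rows give the dual system: 2·y_pick-and-place + 3·y_solder = 27 and 3·y_pick-and-place + 4·y_solder = 39.
This yields shadow prices y_pick-and-place = 9, y_solder = 3.
sensors enters the basis when its profit ≥ yᵀa₃ = 9·3 + 3·4 = 39.

39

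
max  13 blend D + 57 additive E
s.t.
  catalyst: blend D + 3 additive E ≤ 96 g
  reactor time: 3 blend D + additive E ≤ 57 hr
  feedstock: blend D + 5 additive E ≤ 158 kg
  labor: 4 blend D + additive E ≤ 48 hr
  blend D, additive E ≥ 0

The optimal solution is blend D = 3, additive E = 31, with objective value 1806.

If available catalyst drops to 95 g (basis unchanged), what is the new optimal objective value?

Check each constraint at x*: catalyst 96/96 (tight); reactor time 40/57 (slack 17); feedstock 158/158 (tight); labor 43/48 (slack 5).
Since reactor time, labor are not tight, their duals are 0.
The binding rows give the dual system: 1·y_catalyst + 1·y_feedstock = 13 and 3·y_catalyst + 5·y_feedstock = 57.
Solving: y_catalyst = 4, y_feedstock = 9.
Δz = y_catalyst·Δb = 4 × (-1) = -4, so new z* = 1806 − 4 = 1802.

1802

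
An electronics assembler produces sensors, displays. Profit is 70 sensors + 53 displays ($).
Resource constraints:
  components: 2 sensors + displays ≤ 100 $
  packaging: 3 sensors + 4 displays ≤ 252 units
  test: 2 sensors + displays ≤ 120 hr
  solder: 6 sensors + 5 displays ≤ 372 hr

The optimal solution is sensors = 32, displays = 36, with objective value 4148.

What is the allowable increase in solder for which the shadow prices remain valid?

Binding constraints: components, solder. The basis is B = [[2,1],[6,5]] with det 4.
Per unit increase in solder, x* moves by d = (-0.25, 0.5).
The basis stays optimal until packaging becomes binding; allowable increase = 9.6 hr.

9.6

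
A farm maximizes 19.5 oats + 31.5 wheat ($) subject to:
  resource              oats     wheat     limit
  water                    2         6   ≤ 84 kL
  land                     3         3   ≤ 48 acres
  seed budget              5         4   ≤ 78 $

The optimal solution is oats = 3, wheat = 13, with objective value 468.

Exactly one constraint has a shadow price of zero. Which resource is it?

water: 84/84 (binding)
land: 48/48 (binding)
seed budget: 67/78 (slack 11)
By complementary slackness, a constraint with positive slack has shadow price 0 → seed budget.

seed budget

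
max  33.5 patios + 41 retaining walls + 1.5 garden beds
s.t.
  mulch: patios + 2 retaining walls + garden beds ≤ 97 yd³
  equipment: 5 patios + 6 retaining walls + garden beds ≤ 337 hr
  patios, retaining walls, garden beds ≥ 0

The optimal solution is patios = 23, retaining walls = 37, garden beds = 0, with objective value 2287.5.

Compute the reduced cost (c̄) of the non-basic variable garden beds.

At the optimum: mulch uses 97 of 97 (binding); equipment uses 337 of 337 (binding).
The binding rows give the dual system: 1·y_mulch + 5·y_equipment = 33.5 and 2·y_mulch + 6·y_equipment = 41.
→ y_mulch = 1 and y_equipment = 6.5.
Reduced cost of garden beds: c₃ − yᵀa₃ = 1.5 − (1·1 + 6.5·1) = 1.5 − 7.5 = -6.

-6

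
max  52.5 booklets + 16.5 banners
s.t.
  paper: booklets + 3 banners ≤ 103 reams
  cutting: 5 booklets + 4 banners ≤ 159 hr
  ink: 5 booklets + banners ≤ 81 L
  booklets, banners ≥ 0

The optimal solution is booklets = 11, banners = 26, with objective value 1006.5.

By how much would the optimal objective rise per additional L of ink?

8.5

Check each constraint at x*: paper 89/103 (slack 14); cutting 159/159 (tight); ink 81/81 (tight).
Since paper is not tight, its dual is 0.
Dual feasibility on the basic columns requires 5·y_cutting + 5·y_ink = 52.5, 4·y_cutting + 1·y_ink = 16.5.
Solving: y_cutting = 2, y_ink = 8.5.
Shadow price of ink = 8.5.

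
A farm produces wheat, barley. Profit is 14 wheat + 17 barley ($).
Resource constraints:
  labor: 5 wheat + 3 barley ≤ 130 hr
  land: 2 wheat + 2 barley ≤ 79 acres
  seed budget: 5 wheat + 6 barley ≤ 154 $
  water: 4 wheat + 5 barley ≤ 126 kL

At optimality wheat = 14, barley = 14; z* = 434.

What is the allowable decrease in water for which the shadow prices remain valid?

1.2

Binding constraints: seed budget, water. The basis is B = [[5,6],[4,5]] with det 1.
Per unit decrease in water, x* moves by d = (6, -5).
The basis stays optimal until labor becomes binding; allowable decrease = 1.2 kL.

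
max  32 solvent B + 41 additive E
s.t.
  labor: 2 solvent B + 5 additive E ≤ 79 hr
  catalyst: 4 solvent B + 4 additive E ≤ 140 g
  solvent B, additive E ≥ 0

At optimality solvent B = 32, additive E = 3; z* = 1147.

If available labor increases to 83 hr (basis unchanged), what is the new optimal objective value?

Check each constraint at x*: labor 79/79 (tight); catalyst 140/140 (tight).
The binding rows give the dual system: 2·y_labor + 4·y_catalyst = 32 and 5·y_labor + 4·y_catalyst = 41.
This yields shadow prices y_labor = 3, y_catalyst = 6.5.
Δz = y_labor·Δb = 3 × (4) = 12, so new z* = 1147 + 12 = 1159.

1159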